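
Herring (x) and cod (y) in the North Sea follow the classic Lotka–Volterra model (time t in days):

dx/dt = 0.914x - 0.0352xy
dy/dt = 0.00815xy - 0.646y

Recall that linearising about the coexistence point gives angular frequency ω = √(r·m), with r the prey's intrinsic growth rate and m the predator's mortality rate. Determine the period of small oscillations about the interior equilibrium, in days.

Here r = 0.914 and m = 0.646, so r·m = 0.59.
ω = √0.59 = 0.768 per day, hence T = 2π/ω ≈ 8.18 days.

T ≈ 8.18 days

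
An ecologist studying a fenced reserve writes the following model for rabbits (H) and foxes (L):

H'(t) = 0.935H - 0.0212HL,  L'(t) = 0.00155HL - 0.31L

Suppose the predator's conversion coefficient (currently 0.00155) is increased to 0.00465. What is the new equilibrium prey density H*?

At the interior fixed point, setting dL/dt = 0 with L > 0 fixes H* = (predator death rate)/(HL coefficient) — independent of the other coefficients.
With the change, H* = 0.31/0.00465 = 66.7; it falls from 200.

H* ≈ 66.7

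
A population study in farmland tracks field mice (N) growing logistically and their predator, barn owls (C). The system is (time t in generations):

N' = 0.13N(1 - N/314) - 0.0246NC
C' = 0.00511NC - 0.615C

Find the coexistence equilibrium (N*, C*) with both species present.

From dC/dt = 0 with C > 0: 0.00511N* = 0.615, so N* = 120.
Substitute into dN/dt = 0: 0.13(1 - 120/314) = 0.0246C*.
The bracket is 0.617, giving C* = 0.0802/0.0246 = 3.26.

N* ≈ 120, C* ≈ 3.26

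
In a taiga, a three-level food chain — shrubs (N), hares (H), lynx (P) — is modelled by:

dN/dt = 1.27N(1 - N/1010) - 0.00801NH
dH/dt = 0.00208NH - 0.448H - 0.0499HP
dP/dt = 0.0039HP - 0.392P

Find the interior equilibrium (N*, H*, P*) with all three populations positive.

From dP/dt = 0: 0.0039H* = 0.392, so H* = 101.
From dN/dt = 0: 1.27(1 - N*/1010) = 0.00801·101, giving N* = 1010·(1 - 0.634) = 370.
From dH/dt = 0: 0.00208·370 - 0.448 = 0.0499P*, so P* = 0.321/0.0499 = 6.43.

N* ≈ 370, H* ≈ 101, P* ≈ 6.43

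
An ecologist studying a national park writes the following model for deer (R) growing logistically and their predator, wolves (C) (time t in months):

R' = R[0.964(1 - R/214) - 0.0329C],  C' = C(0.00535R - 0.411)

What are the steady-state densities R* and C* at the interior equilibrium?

R* ≈ 76.8, C* ≈ 18.8

From dC/dt = 0 with C > 0: 0.00535R* = 0.411, so R* = 76.8.
Substitute into dR/dt = 0: 0.964(1 - 76.8/214) = 0.0329C*.
The bracket is 0.641, giving C* = 0.618/0.0329 = 18.8.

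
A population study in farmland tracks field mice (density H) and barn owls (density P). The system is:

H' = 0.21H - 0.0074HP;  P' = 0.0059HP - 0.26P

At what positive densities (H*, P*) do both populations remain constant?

Set dP/dt = 0 with P > 0: 0.0059H - 0.26 = 0, so H* = 0.26/0.0059 = 44.1.
Set dH/dt = 0 with H > 0: 0.21 - 0.0074P = 0, so P* = 0.21/0.0074 = 28.4.

H* ≈ 44.1, P* ≈ 28.4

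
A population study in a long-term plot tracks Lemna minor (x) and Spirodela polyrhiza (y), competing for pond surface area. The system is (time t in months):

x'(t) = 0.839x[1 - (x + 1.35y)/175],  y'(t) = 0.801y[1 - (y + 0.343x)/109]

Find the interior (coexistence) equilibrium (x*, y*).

x* ≈ 51.9, y* ≈ 91.2

Setting both brackets to zero gives the nullclines x + 1.35y = 175 and 0.343x + y = 109.
Substituting y = 109 - 0.343x into the first: x(1 - 1.35·0.343) = 175 - 1.35·109.
So x* = 27.8/0.537 = 51.9, and then y* = 109 - 0.343·51.9 = 91.2.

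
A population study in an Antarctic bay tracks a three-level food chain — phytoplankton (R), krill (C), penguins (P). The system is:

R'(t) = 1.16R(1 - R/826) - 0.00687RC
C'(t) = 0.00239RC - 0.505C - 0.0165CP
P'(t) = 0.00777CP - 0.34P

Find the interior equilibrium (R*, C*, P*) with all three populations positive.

From dP/dt = 0: 0.00777C* = 0.34, so C* = 43.8.
From dR/dt = 0: 1.16(1 - R*/826) = 0.00687·43.8, giving R* = 826·(1 - 0.259) = 612.
From dC/dt = 0: 0.00239·612 - 0.505 = 0.0165P*, so P* = 0.958/0.0165 = 58.

R* ≈ 612, C* ≈ 43.8, P* ≈ 58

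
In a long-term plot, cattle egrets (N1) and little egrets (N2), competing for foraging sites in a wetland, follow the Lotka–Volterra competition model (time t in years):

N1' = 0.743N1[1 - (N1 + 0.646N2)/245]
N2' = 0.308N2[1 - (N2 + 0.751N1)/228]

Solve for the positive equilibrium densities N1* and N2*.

N1* ≈ 190, N2* ≈ 85.5

Setting both brackets to zero gives the nullclines N1 + 0.646N2 = 245 and 0.751N1 + N2 = 228.
Substituting N2 = 228 - 0.751N1 into the first: N1(1 - 0.646·0.751) = 245 - 0.646·228.
So N1* = 97.7/0.515 = 190, and then N2* = 228 - 0.751·190 = 85.5.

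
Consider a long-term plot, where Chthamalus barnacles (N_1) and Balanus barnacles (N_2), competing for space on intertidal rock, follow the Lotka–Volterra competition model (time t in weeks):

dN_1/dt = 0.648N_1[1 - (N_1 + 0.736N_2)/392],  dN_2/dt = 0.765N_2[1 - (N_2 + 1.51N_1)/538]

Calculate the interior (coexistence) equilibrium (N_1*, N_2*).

N_1* ≈ 35.6, N_2* ≈ 484

Setting both brackets to zero gives the nullclines N_1 + 0.736N_2 = 392 and 1.51N_1 + N_2 = 538.
Substituting N_2 = 538 - 1.51N_1 into the first: N_1(1 - 0.736·1.51) = 392 - 0.736·538.
So N_1* = -3.97/-0.111 = 35.6, and then N_2* = 538 - 1.51·35.6 = 484.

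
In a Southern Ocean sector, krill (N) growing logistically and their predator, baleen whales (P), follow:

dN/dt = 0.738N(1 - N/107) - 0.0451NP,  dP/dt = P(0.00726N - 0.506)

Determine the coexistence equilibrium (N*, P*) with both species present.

N* ≈ 69.7, P* ≈ 5.7

From dP/dt = 0 with P > 0: 0.00726N* = 0.506, so N* = 69.7.
Substitute into dN/dt = 0: 0.738(1 - 69.7/107) = 0.0451P*.
The bracket is 0.349, giving P* = 0.257/0.0451 = 5.7.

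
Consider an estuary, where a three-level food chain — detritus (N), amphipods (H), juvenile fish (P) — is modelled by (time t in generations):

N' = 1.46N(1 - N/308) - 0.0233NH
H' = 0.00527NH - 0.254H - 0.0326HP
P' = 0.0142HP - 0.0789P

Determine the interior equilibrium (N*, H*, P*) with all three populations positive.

N* ≈ 281, H* ≈ 5.56, P* ≈ 37.6

From dP/dt = 0: 0.0142H* = 0.0789, so H* = 5.56.
From dN/dt = 0: 1.46(1 - N*/308) = 0.0233·5.56, giving N* = 308·(1 - 0.0887) = 281.
From dH/dt = 0: 0.00527·281 - 0.254 = 0.0326P*, so P* = 1.23/0.0326 = 37.6.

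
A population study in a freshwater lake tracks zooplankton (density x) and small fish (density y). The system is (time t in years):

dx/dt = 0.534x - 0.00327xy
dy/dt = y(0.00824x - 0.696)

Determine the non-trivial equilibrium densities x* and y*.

Set dy/dt = 0 with y > 0: 0.00824x - 0.696 = 0, so x* = 0.696/0.00824 = 84.5.
Set dx/dt = 0 with x > 0: 0.534 - 0.00327y = 0, so y* = 0.534/0.00327 = 163.

x* ≈ 84.5, y* ≈ 163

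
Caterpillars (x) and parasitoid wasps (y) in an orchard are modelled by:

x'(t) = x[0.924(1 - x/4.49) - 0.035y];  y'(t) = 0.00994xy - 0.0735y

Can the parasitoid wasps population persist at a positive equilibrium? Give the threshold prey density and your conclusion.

The predator equation gives dy/dt > 0 only when x > 0.0735/0.00994 = 7.39.
Without the predator, x → K = 4.49. Since 4.49 < 7.39, the predator cannot invade.

Threshold x = 7.39; K < 7.39, so no, the predator goes extinct.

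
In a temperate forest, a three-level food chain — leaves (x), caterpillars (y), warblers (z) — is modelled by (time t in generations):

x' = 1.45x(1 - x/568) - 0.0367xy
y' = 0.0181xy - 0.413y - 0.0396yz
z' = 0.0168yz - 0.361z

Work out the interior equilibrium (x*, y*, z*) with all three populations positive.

From dz/dt = 0: 0.0168y* = 0.361, so y* = 21.5.
From dx/dt = 0: 1.45(1 - x*/568) = 0.0367·21.5, giving x* = 568·(1 - 0.544) = 259.
From dy/dt = 0: 0.0181·259 - 0.413 = 0.0396z*, so z* = 4.28/0.0396 = 108.

x* ≈ 259, y* ≈ 21.5, z* ≈ 108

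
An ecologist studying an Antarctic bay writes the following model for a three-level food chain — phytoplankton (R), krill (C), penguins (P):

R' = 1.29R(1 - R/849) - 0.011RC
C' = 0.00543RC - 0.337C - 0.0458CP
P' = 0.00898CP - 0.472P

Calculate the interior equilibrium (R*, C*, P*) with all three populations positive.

R* ≈ 468, C* ≈ 52.6, P* ≈ 48.2

From dP/dt = 0: 0.00898C* = 0.472, so C* = 52.6.
From dR/dt = 0: 1.29(1 - R*/849) = 0.011·52.6, giving R* = 849·(1 - 0.448) = 468.
From dC/dt = 0: 0.00543·468 - 0.337 = 0.0458P*, so P* = 2.21/0.0458 = 48.2.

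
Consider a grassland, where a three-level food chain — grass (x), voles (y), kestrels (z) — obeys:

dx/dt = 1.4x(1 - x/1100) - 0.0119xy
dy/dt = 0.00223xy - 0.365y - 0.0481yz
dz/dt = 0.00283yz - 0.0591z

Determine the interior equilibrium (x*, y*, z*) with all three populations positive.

From dz/dt = 0: 0.00283y* = 0.0591, so y* = 20.9.
From dx/dt = 0: 1.4(1 - x*/1100) = 0.0119·20.9, giving x* = 1100·(1 - 0.178) = 905.
From dy/dt = 0: 0.00223·905 - 0.365 = 0.0481z*, so z* = 1.65/0.0481 = 34.4.

x* ≈ 905, y* ≈ 20.9, z* ≈ 34.4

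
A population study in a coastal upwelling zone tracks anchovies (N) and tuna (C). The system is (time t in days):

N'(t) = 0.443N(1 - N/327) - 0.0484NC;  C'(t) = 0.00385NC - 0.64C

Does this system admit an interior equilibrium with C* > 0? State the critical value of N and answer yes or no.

Threshold N = 166; K > 166, so yes, the predator persists.

The predator equation gives dC/dt > 0 only when N > 0.64/0.00385 = 166.
Without the predator, N → K = 327. Since 327 > 166, the predator can invade and persist.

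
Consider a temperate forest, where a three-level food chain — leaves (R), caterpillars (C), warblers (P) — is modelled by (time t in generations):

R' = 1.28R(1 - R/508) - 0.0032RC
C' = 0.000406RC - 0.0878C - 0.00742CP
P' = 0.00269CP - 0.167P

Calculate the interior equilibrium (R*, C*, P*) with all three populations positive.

From dP/dt = 0: 0.00269C* = 0.167, so C* = 62.1.
From dR/dt = 0: 1.28(1 - R*/508) = 0.0032·62.1, giving R* = 508·(1 - 0.155) = 429.
From dC/dt = 0: 0.000406·429 - 0.0878 = 0.00742P*, so P* = 0.0864/0.00742 = 11.6.

R* ≈ 429, C* ≈ 62.1, P* ≈ 11.6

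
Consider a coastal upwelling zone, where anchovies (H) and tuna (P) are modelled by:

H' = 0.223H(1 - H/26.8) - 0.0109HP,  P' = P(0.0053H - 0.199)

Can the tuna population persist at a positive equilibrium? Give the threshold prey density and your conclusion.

The predator equation gives dP/dt > 0 only when H > 0.199/0.0053 = 37.5.
Without the predator, H → K = 26.8. Since 26.8 < 37.5, the predator cannot invade.

Threshold H = 37.5; K < 37.5, so no, the predator goes extinct.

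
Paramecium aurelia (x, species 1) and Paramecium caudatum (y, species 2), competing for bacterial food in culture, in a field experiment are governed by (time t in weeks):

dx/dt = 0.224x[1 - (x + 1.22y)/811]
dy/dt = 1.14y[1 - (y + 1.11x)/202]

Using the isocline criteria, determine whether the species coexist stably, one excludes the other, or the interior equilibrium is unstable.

Compare the nullcline intercepts: K1/α12 = 811/1.22 = 665 > K2 = 202; K2/α21 = 202/1.11 = 182 < K1 = 811.
Since the inequalities point opposite ways, species 1 can invade but species 2 cannot.

species 1 excludes species 2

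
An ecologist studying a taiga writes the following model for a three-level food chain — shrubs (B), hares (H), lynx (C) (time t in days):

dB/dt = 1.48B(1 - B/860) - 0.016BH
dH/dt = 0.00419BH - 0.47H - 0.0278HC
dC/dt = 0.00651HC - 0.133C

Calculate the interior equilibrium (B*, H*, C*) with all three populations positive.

From dC/dt = 0: 0.00651H* = 0.133, so H* = 20.4.
From dB/dt = 0: 1.48(1 - B*/860) = 0.016·20.4, giving B* = 860·(1 - 0.221) = 670.
From dH/dt = 0: 0.00419·670 - 0.47 = 0.0278C*, so C* = 2.34/0.0278 = 84.1.

B* ≈ 670, H* ≈ 20.4, C* ≈ 84.1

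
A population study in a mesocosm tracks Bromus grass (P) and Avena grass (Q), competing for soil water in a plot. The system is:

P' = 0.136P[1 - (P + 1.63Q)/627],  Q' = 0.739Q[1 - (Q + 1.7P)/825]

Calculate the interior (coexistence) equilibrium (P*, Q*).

P* ≈ 405, Q* ≈ 136

Setting both brackets to zero gives the nullclines P + 1.63Q = 627 and 1.7P + Q = 825.
Substituting Q = 825 - 1.7P into the first: P(1 - 1.63·1.7) = 627 - 1.63·825.
So P* = -718/-1.77 = 405, and then Q* = 825 - 1.7·405 = 136.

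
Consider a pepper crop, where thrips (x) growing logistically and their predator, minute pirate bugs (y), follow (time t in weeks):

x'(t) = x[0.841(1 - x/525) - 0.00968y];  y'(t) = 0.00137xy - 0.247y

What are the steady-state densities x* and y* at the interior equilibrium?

From dy/dt = 0 with y > 0: 0.00137x* = 0.247, so x* = 180.
Substitute into dx/dt = 0: 0.841(1 - 180/525) = 0.00968y*.
The bracket is 0.657, giving y* = 0.552/0.00968 = 57.

x* ≈ 180, y* ≈ 57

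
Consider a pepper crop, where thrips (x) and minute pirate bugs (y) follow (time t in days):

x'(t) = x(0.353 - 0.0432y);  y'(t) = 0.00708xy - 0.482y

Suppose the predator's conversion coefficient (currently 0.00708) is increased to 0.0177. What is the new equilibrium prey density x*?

x* ≈ 27.2

At the interior fixed point, setting dy/dt = 0 with y > 0 fixes x* = (predator death rate)/(xy coefficient) — independent of the other coefficients.
With the change, x* = 0.482/0.0177 = 27.2; it falls from 68.1.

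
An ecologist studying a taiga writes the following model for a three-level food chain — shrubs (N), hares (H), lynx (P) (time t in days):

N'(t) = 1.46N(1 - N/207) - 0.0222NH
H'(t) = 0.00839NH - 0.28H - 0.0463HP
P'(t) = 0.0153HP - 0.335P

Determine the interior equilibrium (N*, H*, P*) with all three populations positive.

N* ≈ 138, H* ≈ 21.9, P* ≈ 19

From dP/dt = 0: 0.0153H* = 0.335, so H* = 21.9.
From dN/dt = 0: 1.46(1 - N*/207) = 0.0222·21.9, giving N* = 207·(1 - 0.333) = 138.
From dH/dt = 0: 0.00839·138 - 0.28 = 0.0463P*, so P* = 0.879/0.0463 = 19.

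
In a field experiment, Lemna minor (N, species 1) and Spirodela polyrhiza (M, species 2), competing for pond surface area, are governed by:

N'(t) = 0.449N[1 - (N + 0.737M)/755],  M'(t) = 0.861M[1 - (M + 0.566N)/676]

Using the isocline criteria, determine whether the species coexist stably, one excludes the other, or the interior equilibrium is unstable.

Compare the nullcline intercepts: K1/α12 = 755/0.737 = 1020 > K2 = 676; K2/α21 = 676/0.566 = 1190 > K1 = 755.
Since both inequalities hold, each species can invade when rare, so the interior equilibrium is stable.

stable coexistence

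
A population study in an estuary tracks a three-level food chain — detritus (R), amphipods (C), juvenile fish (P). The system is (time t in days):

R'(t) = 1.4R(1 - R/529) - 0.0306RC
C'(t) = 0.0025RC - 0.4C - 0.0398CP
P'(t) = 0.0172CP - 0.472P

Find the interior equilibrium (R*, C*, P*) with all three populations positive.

From dP/dt = 0: 0.0172C* = 0.472, so C* = 27.4.
From dR/dt = 0: 1.4(1 - R*/529) = 0.0306·27.4, giving R* = 529·(1 - 0.6) = 212.
From dC/dt = 0: 0.0025·212 - 0.4 = 0.0398P*, so P* = 0.129/0.0398 = 3.25.

R* ≈ 212, C* ≈ 27.4, P* ≈ 3.25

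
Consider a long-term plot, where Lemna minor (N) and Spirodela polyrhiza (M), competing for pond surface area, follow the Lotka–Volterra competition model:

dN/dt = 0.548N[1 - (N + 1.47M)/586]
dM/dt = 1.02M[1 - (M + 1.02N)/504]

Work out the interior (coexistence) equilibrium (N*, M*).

N* ≈ 310, M* ≈ 188

Setting both brackets to zero gives the nullclines N + 1.47M = 586 and 1.02N + M = 504.
Substituting M = 504 - 1.02N into the first: N(1 - 1.47·1.02) = 586 - 1.47·504.
So N* = -155/-0.499 = 310, and then M* = 504 - 1.02·310 = 188.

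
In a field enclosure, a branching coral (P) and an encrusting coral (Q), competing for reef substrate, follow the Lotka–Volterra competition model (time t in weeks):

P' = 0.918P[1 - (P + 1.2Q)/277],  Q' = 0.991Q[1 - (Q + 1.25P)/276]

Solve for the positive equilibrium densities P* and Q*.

P* ≈ 108, Q* ≈ 140

Setting both brackets to zero gives the nullclines P + 1.2Q = 277 and 1.25P + Q = 276.
Substituting Q = 276 - 1.25P into the first: P(1 - 1.2·1.25) = 277 - 1.2·276.
So P* = -54.2/-0.5 = 108, and then Q* = 276 - 1.25·108 = 140.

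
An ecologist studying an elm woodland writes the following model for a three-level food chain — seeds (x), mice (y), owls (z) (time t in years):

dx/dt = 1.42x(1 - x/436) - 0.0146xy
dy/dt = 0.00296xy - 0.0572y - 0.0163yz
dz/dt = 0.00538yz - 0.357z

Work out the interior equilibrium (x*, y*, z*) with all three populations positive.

From dz/dt = 0: 0.00538y* = 0.357, so y* = 66.4.
From dx/dt = 0: 1.42(1 - x*/436) = 0.0146·66.4, giving x* = 436·(1 - 0.682) = 139.
From dy/dt = 0: 0.00296·139 - 0.0572 = 0.0163z*, so z* = 0.353/0.0163 = 21.6.

x* ≈ 139, y* ≈ 66.4, z* ≈ 21.6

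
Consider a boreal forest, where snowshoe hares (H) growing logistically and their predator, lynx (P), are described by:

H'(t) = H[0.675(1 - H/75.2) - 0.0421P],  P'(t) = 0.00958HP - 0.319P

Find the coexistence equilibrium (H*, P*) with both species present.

From dP/dt = 0 with P > 0: 0.00958H* = 0.319, so H* = 33.3.
Substitute into dH/dt = 0: 0.675(1 - 33.3/75.2) = 0.0421P*.
The bracket is 0.557, giving P* = 0.376/0.0421 = 8.93.

H* ≈ 33.3, P* ≈ 8.93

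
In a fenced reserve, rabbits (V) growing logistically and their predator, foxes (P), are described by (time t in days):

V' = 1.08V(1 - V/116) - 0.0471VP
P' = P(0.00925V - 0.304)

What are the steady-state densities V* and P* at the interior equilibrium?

From dP/dt = 0 with P > 0: 0.00925V* = 0.304, so V* = 32.9.
Substitute into dV/dt = 0: 1.08(1 - 32.9/116) = 0.0471P*.
The bracket is 0.717, giving P* = 0.774/0.0471 = 16.4.

V* ≈ 32.9, P* ≈ 16.4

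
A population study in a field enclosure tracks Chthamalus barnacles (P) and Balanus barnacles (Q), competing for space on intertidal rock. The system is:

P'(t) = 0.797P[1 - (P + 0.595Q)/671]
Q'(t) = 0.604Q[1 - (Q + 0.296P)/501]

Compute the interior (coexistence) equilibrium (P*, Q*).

P* ≈ 453, Q* ≈ 367

Setting both brackets to zero gives the nullclines P + 0.595Q = 671 and 0.296P + Q = 501.
Substituting Q = 501 - 0.296P into the first: P(1 - 0.595·0.296) = 671 - 0.595·501.
So P* = 373/0.824 = 453, and then Q* = 501 - 0.296·453 = 367.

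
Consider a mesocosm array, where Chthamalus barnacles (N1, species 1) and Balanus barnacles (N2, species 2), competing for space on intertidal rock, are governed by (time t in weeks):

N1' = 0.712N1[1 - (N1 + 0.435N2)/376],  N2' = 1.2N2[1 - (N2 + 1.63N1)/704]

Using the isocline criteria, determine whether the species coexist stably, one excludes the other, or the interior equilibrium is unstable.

stable coexistence

Compare the nullcline intercepts: K1/α12 = 376/0.435 = 864 > K2 = 704; K2/α21 = 704/1.63 = 432 > K1 = 376.
Since both inequalities hold, each species can invade when rare, so the interior equilibrium is stable.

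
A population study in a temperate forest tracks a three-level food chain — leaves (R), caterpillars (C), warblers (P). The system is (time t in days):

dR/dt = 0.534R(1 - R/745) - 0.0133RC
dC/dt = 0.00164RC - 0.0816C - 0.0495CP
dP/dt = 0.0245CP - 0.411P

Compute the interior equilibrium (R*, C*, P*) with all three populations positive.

From dP/dt = 0: 0.0245C* = 0.411, so C* = 16.8.
From dR/dt = 0: 0.534(1 - R*/745) = 0.0133·16.8, giving R* = 745·(1 - 0.418) = 434.
From dC/dt = 0: 0.00164·434 - 0.0816 = 0.0495P*, so P* = 0.63/0.0495 = 12.7.

R* ≈ 434, C* ≈ 16.8, P* ≈ 12.7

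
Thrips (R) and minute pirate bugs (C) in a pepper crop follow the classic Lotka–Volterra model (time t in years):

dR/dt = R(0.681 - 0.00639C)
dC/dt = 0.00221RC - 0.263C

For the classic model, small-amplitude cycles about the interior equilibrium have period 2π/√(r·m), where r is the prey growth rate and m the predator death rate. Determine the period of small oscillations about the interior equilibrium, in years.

Here r = 0.681 and m = 0.263, so r·m = 0.179.
ω = √0.179 = 0.423 per year, hence T = 2π/ω ≈ 14.8 years.

T ≈ 14.8 years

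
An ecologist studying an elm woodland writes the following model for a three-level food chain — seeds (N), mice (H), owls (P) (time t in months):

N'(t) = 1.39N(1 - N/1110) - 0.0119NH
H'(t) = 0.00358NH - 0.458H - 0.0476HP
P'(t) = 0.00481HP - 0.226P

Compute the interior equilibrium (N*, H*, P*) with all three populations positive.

From dP/dt = 0: 0.00481H* = 0.226, so H* = 47.
From dN/dt = 0: 1.39(1 - N*/1110) = 0.0119·47, giving N* = 1110·(1 - 0.402) = 664.
From dH/dt = 0: 0.00358·664 - 0.458 = 0.0476P*, so P* = 1.92/0.0476 = 40.3.

N* ≈ 664, H* ≈ 47, P* ≈ 40.3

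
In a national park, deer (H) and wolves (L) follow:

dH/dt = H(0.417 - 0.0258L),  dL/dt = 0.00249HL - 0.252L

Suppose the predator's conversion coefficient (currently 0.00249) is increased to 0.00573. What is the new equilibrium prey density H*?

H* ≈ 44

At the interior fixed point, setting dL/dt = 0 with L > 0 fixes H* = (predator death rate)/(HL coefficient) — independent of the other coefficients.
With the change, H* = 0.252/0.00573 = 44; it falls from 101.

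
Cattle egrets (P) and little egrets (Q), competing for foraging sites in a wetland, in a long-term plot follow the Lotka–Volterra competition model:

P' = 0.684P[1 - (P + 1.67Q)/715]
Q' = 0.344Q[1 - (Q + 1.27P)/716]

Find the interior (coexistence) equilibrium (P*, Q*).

P* ≈ 429, Q* ≈ 171

Setting both brackets to zero gives the nullclines P + 1.67Q = 715 and 1.27P + Q = 716.
Substituting Q = 716 - 1.27P into the first: P(1 - 1.67·1.27) = 715 - 1.67·716.
So P* = -481/-1.12 = 429, and then Q* = 716 - 1.27·429 = 171.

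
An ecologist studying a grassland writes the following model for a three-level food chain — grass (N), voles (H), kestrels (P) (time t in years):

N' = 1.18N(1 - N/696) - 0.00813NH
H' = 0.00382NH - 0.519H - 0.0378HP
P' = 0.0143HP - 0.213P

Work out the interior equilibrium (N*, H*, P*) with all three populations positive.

N* ≈ 625, H* ≈ 14.9, P* ≈ 49.4

From dP/dt = 0: 0.0143H* = 0.213, so H* = 14.9.
From dN/dt = 0: 1.18(1 - N*/696) = 0.00813·14.9, giving N* = 696·(1 - 0.103) = 625.
From dH/dt = 0: 0.00382·625 - 0.519 = 0.0378P*, so P* = 1.87/0.0378 = 49.4.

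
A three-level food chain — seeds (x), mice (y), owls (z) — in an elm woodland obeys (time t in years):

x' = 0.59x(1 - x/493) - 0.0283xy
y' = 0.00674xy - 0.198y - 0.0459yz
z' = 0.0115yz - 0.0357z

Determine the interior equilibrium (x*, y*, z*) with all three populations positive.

From dz/dt = 0: 0.0115y* = 0.0357, so y* = 3.1.
From dx/dt = 0: 0.59(1 - x*/493) = 0.0283·3.1, giving x* = 493·(1 - 0.149) = 420.
From dy/dt = 0: 0.00674·420 - 0.198 = 0.0459z*, so z* = 2.63/0.0459 = 57.3.

x* ≈ 420, y* ≈ 3.1, z* ≈ 57.3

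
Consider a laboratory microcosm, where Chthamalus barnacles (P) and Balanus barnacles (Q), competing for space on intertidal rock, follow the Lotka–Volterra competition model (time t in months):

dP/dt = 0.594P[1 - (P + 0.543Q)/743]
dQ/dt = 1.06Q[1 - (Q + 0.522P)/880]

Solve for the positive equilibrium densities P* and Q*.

Setting both brackets to zero gives the nullclines P + 0.543Q = 743 and 0.522P + Q = 880.
Substituting Q = 880 - 0.522P into the first: P(1 - 0.543·0.522) = 743 - 0.543·880.
So P* = 265/0.717 = 370, and then Q* = 880 - 0.522·370 = 687.

P* ≈ 370, Q* ≈ 687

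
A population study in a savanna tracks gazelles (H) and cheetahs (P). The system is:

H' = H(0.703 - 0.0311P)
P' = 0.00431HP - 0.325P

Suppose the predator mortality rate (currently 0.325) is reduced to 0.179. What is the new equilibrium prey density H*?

At the interior fixed point, setting dP/dt = 0 with P > 0 fixes H* = (predator death rate)/(HP coefficient) — independent of the other coefficients.
With the change, H* = 0.179/0.00431 = 41.5; it falls from 75.4.

H* ≈ 41.5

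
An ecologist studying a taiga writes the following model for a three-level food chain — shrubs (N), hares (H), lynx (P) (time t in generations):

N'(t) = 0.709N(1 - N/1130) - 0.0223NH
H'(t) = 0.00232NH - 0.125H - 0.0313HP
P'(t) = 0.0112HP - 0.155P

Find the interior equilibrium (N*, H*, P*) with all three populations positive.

N* ≈ 638, H* ≈ 13.8, P* ≈ 43.3

From dP/dt = 0: 0.0112H* = 0.155, so H* = 13.8.
From dN/dt = 0: 0.709(1 - N*/1130) = 0.0223·13.8, giving N* = 1130·(1 - 0.435) = 638.
From dH/dt = 0: 0.00232·638 - 0.125 = 0.0313P*, so P* = 1.36/0.0313 = 43.3.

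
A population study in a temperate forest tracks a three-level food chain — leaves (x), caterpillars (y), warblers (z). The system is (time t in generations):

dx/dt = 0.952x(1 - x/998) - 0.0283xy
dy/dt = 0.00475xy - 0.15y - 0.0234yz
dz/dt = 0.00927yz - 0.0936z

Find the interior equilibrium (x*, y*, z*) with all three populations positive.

From dz/dt = 0: 0.00927y* = 0.0936, so y* = 10.1.
From dx/dt = 0: 0.952(1 - x*/998) = 0.0283·10.1, giving x* = 998·(1 - 0.3) = 698.
From dy/dt = 0: 0.00475·698 - 0.15 = 0.0234z*, so z* = 3.17/0.0234 = 135.

x* ≈ 698, y* ≈ 10.1, z* ≈ 135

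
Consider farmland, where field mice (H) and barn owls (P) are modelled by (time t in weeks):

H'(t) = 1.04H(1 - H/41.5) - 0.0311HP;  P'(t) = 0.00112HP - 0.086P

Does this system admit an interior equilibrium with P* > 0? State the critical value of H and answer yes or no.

Threshold H = 76.8; K < 76.8, so no, the predator goes extinct.

The predator equation gives dP/dt > 0 only when H > 0.086/0.00112 = 76.8.
Without the predator, H → K = 41.5. Since 41.5 < 76.8, the predator cannot invade.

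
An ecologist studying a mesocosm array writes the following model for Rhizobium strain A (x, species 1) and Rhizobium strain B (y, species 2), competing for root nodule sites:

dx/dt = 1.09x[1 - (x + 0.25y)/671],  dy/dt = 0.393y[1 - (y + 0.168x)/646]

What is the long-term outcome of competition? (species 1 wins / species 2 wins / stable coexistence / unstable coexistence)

Compare the nullcline intercepts: K1/α12 = 671/0.25 = 2680 > K2 = 646; K2/α21 = 646/0.168 = 3850 > K1 = 671.
Since both inequalities hold, each species can invade when rare, so the interior equilibrium is stable.

stable coexistence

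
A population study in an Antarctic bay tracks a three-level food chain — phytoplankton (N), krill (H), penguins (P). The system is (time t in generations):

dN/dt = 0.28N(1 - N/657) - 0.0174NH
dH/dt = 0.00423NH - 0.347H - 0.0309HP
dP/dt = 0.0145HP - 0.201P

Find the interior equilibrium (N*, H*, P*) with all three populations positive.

From dP/dt = 0: 0.0145H* = 0.201, so H* = 13.9.
From dN/dt = 0: 0.28(1 - N*/657) = 0.0174·13.9, giving N* = 657·(1 - 0.861) = 91.
From dH/dt = 0: 0.00423·91 - 0.347 = 0.0309P*, so P* = 0.0381/0.0309 = 1.23.

N* ≈ 91, H* ≈ 13.9, P* ≈ 1.23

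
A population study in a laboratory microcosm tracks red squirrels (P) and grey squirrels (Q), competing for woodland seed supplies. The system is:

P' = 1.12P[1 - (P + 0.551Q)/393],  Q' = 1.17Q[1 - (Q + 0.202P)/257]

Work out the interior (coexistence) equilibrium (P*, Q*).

P* ≈ 283, Q* ≈ 200

Setting both brackets to zero gives the nullclines P + 0.551Q = 393 and 0.202P + Q = 257.
Substituting Q = 257 - 0.202P into the first: P(1 - 0.551·0.202) = 393 - 0.551·257.
So P* = 251/0.889 = 283, and then Q* = 257 - 0.202·283 = 200.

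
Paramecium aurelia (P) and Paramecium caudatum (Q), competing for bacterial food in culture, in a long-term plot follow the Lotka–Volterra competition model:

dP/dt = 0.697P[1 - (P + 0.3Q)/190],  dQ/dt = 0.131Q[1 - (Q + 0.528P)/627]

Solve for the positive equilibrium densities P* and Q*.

P* ≈ 2.26, Q* ≈ 626

Setting both brackets to zero gives the nullclines P + 0.3Q = 190 and 0.528P + Q = 627.
Substituting Q = 627 - 0.528P into the first: P(1 - 0.3·0.528) = 190 - 0.3·627.
So P* = 1.9/0.842 = 2.26, and then Q* = 627 - 0.528·2.26 = 626.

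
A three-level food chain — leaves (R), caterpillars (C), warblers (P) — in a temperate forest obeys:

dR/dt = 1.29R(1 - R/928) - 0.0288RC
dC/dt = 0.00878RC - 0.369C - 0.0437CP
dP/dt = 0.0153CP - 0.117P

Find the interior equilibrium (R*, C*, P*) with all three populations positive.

From dP/dt = 0: 0.0153C* = 0.117, so C* = 7.65.
From dR/dt = 0: 1.29(1 - R*/928) = 0.0288·7.65, giving R* = 928·(1 - 0.171) = 770.
From dC/dt = 0: 0.00878·770 - 0.369 = 0.0437P*, so P* = 6.39/0.0437 = 146.

R* ≈ 770, C* ≈ 7.65, P* ≈ 146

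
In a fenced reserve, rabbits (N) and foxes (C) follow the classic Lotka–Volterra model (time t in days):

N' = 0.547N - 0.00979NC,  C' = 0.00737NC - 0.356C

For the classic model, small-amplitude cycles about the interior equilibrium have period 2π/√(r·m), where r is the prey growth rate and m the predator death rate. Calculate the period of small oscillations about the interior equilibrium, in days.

T ≈ 14.2 days

Here r = 0.547 and m = 0.356, so r·m = 0.195.
ω = √0.195 = 0.441 per day, hence T = 2π/ω ≈ 14.2 days.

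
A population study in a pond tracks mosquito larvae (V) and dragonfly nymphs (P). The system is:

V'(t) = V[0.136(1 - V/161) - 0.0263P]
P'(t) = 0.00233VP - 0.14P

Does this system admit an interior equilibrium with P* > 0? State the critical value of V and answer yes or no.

Threshold V = 60.1; K > 60.1, so yes, the predator persists.

The predator equation gives dP/dt > 0 only when V > 0.14/0.00233 = 60.1.
Without the predator, V → K = 161. Since 161 > 60.1, the predator can invade and persist.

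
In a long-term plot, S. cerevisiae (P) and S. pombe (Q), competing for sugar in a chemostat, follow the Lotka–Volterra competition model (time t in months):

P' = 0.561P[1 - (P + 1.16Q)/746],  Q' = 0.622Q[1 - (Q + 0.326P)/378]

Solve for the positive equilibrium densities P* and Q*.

P* ≈ 495, Q* ≈ 217

Setting both brackets to zero gives the nullclines P + 1.16Q = 746 and 0.326P + Q = 378.
Substituting Q = 378 - 0.326P into the first: P(1 - 1.16·0.326) = 746 - 1.16·378.
So P* = 308/0.622 = 495, and then Q* = 378 - 0.326·495 = 217.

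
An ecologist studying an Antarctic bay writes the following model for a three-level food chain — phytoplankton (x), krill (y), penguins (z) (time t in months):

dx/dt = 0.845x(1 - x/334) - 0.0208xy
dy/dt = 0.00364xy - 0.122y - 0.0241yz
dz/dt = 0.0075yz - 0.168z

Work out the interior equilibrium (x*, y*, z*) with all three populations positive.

From dz/dt = 0: 0.0075y* = 0.168, so y* = 22.4.
From dx/dt = 0: 0.845(1 - x*/334) = 0.0208·22.4, giving x* = 334·(1 - 0.551) = 150.
From dy/dt = 0: 0.00364·150 - 0.122 = 0.0241z*, so z* = 0.423/0.0241 = 17.6.

x* ≈ 150, y* ≈ 22.4, z* ≈ 17.6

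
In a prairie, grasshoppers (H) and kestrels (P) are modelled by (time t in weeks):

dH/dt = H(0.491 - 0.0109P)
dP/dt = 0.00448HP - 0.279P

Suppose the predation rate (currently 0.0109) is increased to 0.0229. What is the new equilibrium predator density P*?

At the interior fixed point, setting dH/dt = 0 with H > 0 fixes P* = (prey growth rate)/(HP coefficient) — independent of the other coefficients.
With the change, P* = 0.491/0.0229 = 21.4; it falls from 45.

P* ≈ 21.4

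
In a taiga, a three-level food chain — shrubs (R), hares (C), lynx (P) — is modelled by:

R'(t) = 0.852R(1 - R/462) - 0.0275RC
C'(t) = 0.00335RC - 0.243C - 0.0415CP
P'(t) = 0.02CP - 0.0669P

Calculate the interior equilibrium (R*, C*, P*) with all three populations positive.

From dP/dt = 0: 0.02C* = 0.0669, so C* = 3.35.
From dR/dt = 0: 0.852(1 - R*/462) = 0.0275·3.35, giving R* = 462·(1 - 0.108) = 412.
From dC/dt = 0: 0.00335·412 - 0.243 = 0.0415P*, so P* = 1.14/0.0415 = 27.4.

R* ≈ 412, C* ≈ 3.35, P* ≈ 27.4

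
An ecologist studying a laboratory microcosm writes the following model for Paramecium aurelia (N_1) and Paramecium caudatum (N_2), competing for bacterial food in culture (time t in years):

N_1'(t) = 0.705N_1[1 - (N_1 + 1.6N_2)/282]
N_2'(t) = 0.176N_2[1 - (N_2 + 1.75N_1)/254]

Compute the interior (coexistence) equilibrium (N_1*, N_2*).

N_1* ≈ 69.1, N_2* ≈ 133

Setting both brackets to zero gives the nullclines N_1 + 1.6N_2 = 282 and 1.75N_1 + N_2 = 254.
Substituting N_2 = 254 - 1.75N_1 into the first: N_1(1 - 1.6·1.75) = 282 - 1.6·254.
So N_1* = -124/-1.8 = 69.1, and then N_2* = 254 - 1.75·69.1 = 133.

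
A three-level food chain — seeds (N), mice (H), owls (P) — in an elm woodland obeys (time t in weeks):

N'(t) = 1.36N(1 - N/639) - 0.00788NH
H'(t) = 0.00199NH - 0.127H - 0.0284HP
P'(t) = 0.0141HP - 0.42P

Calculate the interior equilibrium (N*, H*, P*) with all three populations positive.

N* ≈ 529, H* ≈ 29.8, P* ≈ 32.6

From dP/dt = 0: 0.0141H* = 0.42, so H* = 29.8.
From dN/dt = 0: 1.36(1 - N*/639) = 0.00788·29.8, giving N* = 639·(1 - 0.173) = 529.
From dH/dt = 0: 0.00199·529 - 0.127 = 0.0284P*, so P* = 0.925/0.0284 = 32.6.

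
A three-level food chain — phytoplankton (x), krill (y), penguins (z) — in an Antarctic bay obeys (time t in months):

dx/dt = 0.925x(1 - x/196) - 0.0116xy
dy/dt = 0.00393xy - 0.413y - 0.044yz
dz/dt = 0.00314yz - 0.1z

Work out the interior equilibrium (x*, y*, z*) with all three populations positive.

x* ≈ 118, y* ≈ 31.8, z* ≈ 1.13

From dz/dt = 0: 0.00314y* = 0.1, so y* = 31.8.
From dx/dt = 0: 0.925(1 - x*/196) = 0.0116·31.8, giving x* = 196·(1 - 0.399) = 118.
From dy/dt = 0: 0.00393·118 - 0.413 = 0.044z*, so z* = 0.0496/0.044 = 1.13.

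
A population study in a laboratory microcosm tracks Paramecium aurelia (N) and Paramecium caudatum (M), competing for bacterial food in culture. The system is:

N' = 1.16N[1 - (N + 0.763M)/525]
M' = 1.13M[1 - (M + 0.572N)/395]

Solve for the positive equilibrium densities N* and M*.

N* ≈ 397, M* ≈ 168

Setting both brackets to zero gives the nullclines N + 0.763M = 525 and 0.572N + M = 395.
Substituting M = 395 - 0.572N into the first: N(1 - 0.763·0.572) = 525 - 0.763·395.
So N* = 224/0.564 = 397, and then M* = 395 - 0.572·397 = 168.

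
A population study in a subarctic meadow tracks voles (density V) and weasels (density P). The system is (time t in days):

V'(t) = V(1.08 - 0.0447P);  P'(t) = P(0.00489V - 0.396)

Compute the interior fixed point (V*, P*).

Set dP/dt = 0 with P > 0: 0.00489V - 0.396 = 0, so V* = 0.396/0.00489 = 81.
Set dV/dt = 0 with V > 0: 1.08 - 0.0447P = 0, so P* = 1.08/0.0447 = 24.2.

V* ≈ 81, P* ≈ 24.2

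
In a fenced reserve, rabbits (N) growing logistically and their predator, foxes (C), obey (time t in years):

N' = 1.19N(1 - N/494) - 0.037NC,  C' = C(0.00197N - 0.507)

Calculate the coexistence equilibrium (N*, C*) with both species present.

N* ≈ 257, C* ≈ 15.4

From dC/dt = 0 with C > 0: 0.00197N* = 0.507, so N* = 257.
Substitute into dN/dt = 0: 1.19(1 - 257/494) = 0.037C*.
The bracket is 0.479, giving C* = 0.57/0.037 = 15.4.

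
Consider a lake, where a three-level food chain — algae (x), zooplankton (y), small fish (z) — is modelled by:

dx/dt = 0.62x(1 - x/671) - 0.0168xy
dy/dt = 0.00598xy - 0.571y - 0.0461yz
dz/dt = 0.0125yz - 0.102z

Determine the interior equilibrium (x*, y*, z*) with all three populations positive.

x* ≈ 523, y* ≈ 8.16, z* ≈ 55.4

From dz/dt = 0: 0.0125y* = 0.102, so y* = 8.16.
From dx/dt = 0: 0.62(1 - x*/671) = 0.0168·8.16, giving x* = 671·(1 - 0.221) = 523.
From dy/dt = 0: 0.00598·523 - 0.571 = 0.0461z*, so z* = 2.55/0.0461 = 55.4.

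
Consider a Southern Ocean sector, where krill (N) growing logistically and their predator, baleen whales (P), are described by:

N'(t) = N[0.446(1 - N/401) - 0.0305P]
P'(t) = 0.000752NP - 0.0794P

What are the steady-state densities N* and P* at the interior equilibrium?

N* ≈ 106, P* ≈ 10.8

From dP/dt = 0 with P > 0: 0.000752N* = 0.0794, so N* = 106.
Substitute into dN/dt = 0: 0.446(1 - 106/401) = 0.0305P*.
The bracket is 0.737, giving P* = 0.329/0.0305 = 10.8.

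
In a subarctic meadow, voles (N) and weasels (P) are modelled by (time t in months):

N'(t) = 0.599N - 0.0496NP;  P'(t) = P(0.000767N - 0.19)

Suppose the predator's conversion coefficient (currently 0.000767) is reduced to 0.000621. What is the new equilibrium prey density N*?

At the interior fixed point, setting dP/dt = 0 with P > 0 fixes N* = (predator death rate)/(NP coefficient) — independent of the other coefficients.
With the change, N* = 0.19/0.000621 = 306; it rises from 248.

N* ≈ 306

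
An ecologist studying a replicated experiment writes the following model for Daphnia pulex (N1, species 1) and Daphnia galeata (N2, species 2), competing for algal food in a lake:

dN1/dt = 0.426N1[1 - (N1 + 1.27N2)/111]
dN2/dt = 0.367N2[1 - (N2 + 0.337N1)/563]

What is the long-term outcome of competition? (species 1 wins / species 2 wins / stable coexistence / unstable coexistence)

Compare the nullcline intercepts: K1/α12 = 111/1.27 = 87.4 < K2 = 563; K2/α21 = 563/0.337 = 1670 > K1 = 111.
Since the inequalities point opposite ways, species 2 can invade but species 1 cannot.

species 2 excludes species 1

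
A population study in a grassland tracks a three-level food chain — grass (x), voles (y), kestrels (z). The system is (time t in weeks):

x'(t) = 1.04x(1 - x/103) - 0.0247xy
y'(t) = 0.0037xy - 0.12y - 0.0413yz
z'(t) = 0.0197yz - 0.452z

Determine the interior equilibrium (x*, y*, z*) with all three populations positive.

From dz/dt = 0: 0.0197y* = 0.452, so y* = 22.9.
From dx/dt = 0: 1.04(1 - x*/103) = 0.0247·22.9, giving x* = 103·(1 - 0.545) = 46.9.
From dy/dt = 0: 0.0037·46.9 - 0.12 = 0.0413z*, so z* = 0.0534/0.0413 = 1.29.

x* ≈ 46.9, y* ≈ 22.9, z* ≈ 1.29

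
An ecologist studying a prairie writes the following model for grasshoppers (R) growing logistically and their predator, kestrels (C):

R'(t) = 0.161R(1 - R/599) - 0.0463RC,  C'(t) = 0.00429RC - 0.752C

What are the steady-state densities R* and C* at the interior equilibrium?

R* ≈ 175, C* ≈ 2.46

From dC/dt = 0 with C > 0: 0.00429R* = 0.752, so R* = 175.
Substitute into dR/dt = 0: 0.161(1 - 175/599) = 0.0463C*.
The bracket is 0.707, giving C* = 0.114/0.0463 = 2.46.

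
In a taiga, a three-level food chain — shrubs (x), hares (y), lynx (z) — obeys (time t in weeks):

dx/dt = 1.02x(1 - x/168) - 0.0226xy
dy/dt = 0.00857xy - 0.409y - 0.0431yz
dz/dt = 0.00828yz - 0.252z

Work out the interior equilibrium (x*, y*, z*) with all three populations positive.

From dz/dt = 0: 0.00828y* = 0.252, so y* = 30.4.
From dx/dt = 0: 1.02(1 - x*/168) = 0.0226·30.4, giving x* = 168·(1 - 0.674) = 54.7.
From dy/dt = 0: 0.00857·54.7 - 0.409 = 0.0431z*, so z* = 0.0599/0.0431 = 1.39.

x* ≈ 54.7, y* ≈ 30.4, z* ≈ 1.39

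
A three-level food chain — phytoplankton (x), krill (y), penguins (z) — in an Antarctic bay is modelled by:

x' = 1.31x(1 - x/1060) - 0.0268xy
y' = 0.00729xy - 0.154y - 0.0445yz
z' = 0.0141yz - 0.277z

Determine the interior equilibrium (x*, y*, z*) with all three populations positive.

x* ≈ 634, y* ≈ 19.6, z* ≈ 100

From dz/dt = 0: 0.0141y* = 0.277, so y* = 19.6.
From dx/dt = 0: 1.31(1 - x*/1060) = 0.0268·19.6, giving x* = 1060·(1 - 0.402) = 634.
From dy/dt = 0: 0.00729·634 - 0.154 = 0.0445z*, so z* = 4.47/0.0445 = 100.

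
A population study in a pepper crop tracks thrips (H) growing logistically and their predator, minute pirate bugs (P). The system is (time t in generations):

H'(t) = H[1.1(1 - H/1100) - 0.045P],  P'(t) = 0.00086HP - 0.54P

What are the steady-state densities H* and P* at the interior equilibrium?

From dP/dt = 0 with P > 0: 0.00086H* = 0.54, so H* = 628.
Substitute into dH/dt = 0: 1.1(1 - 628/1100) = 0.045P*.
The bracket is 0.429, giving P* = 0.472/0.045 = 10.5.

H* ≈ 628, P* ≈ 10.5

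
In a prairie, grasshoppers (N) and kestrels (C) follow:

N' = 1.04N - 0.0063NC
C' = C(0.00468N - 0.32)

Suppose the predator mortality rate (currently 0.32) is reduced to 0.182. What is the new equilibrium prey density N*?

At the interior fixed point, setting dC/dt = 0 with C > 0 fixes N* = (predator death rate)/(NC coefficient) — independent of the other coefficients.
With the change, N* = 0.182/0.00468 = 38.9; it falls from 68.4.

N* ≈ 38.9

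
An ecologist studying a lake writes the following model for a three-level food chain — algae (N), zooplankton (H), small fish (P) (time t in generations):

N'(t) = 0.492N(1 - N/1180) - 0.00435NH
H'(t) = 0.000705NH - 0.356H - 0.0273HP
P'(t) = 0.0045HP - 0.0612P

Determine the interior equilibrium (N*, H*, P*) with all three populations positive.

From dP/dt = 0: 0.0045H* = 0.0612, so H* = 13.6.
From dN/dt = 0: 0.492(1 - N*/1180) = 0.00435·13.6, giving N* = 1180·(1 - 0.12) = 1040.
From dH/dt = 0: 0.000705·1040 - 0.356 = 0.0273P*, so P* = 0.376/0.0273 = 13.8.

N* ≈ 1040, H* ≈ 13.6, P* ≈ 13.8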